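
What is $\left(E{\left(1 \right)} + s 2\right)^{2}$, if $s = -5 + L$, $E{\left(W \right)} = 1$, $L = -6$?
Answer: $441$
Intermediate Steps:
$s = -11$ ($s = -5 - 6 = -11$)
$\left(E{\left(1 \right)} + s 2\right)^{2} = \left(1 - 22\right)^{2} = \left(-21\right)^{2} = 441$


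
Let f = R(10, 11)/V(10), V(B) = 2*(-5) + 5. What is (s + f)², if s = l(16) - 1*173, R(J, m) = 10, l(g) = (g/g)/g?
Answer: 7834401/256 ≈ 30603.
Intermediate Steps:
l(g) = 1/g
V(B) = -5 (V(B) = -10 + 5 = -5)
s = -2767/16 (s = 1/16 - 1*173 = 1/16 - 173 = -2767/16 ≈ -172.94)
f = -2 (f = 10/(-5) = 10*(-⅕) = -2)
(s + f)² = (-2767/16 - 2)² = (-2799/16)² = 7834401/256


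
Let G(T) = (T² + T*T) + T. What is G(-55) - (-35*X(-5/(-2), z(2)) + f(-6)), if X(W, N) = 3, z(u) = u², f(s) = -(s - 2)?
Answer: 6092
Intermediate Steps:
f(s) = 2 - s (f(s) = -(-2 + s) = 2 - s)
G(T) = T + 2*T² (G(T) = (T² + T²) + T = 2*T² + T = T + 2*T²)
G(-55) - (-35*X(-5/(-2), z(2)) + f(-6)) = -55*(1 + 2*(-55)) - (-35*3 + (2 - 1*(-6))) = -55*(1 - 110) - (-105 + (2 + 6)) = -55*(-109) - (-105 + 8) = 5995 - 1*(-97) = 5995 + 97 = 6092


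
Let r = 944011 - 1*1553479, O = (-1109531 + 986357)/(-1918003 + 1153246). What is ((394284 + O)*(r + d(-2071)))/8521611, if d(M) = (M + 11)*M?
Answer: 40838453364052752/241368950501 ≈ 1.6920e+5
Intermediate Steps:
d(M) = M*(11 + M) (d(M) = (11 + M)*M = M*(11 + M))
O = 13686/84973 (O = -123174/(-764757) = -123174*(-1/764757) = 13686/84973 ≈ 0.16106)
r = -609468 (r = 944011 - 1553479 = -609468)
((394284 + O)*(r + d(-2071)))/8521611 = ((394284 + 13686/84973)*(-609468 - 2071*(11 - 2071)))/8521611 = (33503508018*(-609468 - 2071*(-2060))/84973)*(1/8521611) = (33503508018*(-609468 + 4266260)/84973)*(1/8521611) = ((33503508018/84973)*3656792)*(1/8521611) = (122515360092158256/84973)*(1/8521611) = 40838453364052752/241368950501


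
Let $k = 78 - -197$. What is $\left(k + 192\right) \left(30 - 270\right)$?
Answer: $-112080$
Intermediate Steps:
$k = 275$ ($k = 78 + 197 = 275$)
$\left(k + 192\right) \left(30 - 270\right) = \left(275 + 192\right) \left(30 - 270\right) = 467 \left(-240\right) = -112080$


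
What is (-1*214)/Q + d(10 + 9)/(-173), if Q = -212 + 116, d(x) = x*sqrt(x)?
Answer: 107/48 - 19*sqrt(19)/173 ≈ 1.7504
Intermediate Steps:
d(x) = x**(3/2)
Q = -96
(-1*214)/Q + d(10 + 9)/(-173) = -1*214/(-96) + (10 + 9)**(3/2)/(-173) = -214*(-1/96) + 19**(3/2)*(-1/173) = 107/48 + (19*sqrt(19))*(-1/173) = 107/48 - 19*sqrt(19)/173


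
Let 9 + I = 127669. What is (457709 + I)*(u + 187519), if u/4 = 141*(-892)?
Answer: -184724309961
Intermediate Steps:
I = 127660 (I = -9 + 127669 = 127660)
u = -503088 (u = 4*(141*(-892)) = 4*(-125772) = -503088)
(457709 + I)*(u + 187519) = (457709 + 127660)*(-503088 + 187519) = 585369*(-315569) = -184724309961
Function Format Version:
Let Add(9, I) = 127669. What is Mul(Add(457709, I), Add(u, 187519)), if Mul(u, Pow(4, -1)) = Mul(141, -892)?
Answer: -184724309961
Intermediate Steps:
I = 127660 (I = Add(-9, 127669) = 127660)
u = -503088 (u = Mul(4, Mul(141, -892)) = Mul(4, -125772) = -503088)
Mul(Add(457709, I), Add(u, 187519)) = Mul(Add(457709, 127660), Add(-503088, 187519)) = Mul(585369, -315569) = -184724309961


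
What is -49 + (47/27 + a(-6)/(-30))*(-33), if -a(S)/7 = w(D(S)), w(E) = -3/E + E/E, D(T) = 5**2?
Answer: -127373/1125 ≈ -113.22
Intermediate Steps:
D(T) = 25
w(E) = 1 - 3/E (w(E) = -3/E + 1 = 1 - 3/E)
a(S) = -154/25 (a(S) = -7*(-3 + 25)/25 = -7*22/25 = -154/25)
-49 + (47/27 + a(-6)/(-30))*(-33) = -49 + (47/27 - 154/25/(-30))*(-33) = -49 + (47*(1/27) - 154/25*(-1/30))*(-33) = -49 + (47/27 + 77/375)*(-33) = -49 + (6568/3375)*(-33) = -49 - 72248/1125 = -127373/1125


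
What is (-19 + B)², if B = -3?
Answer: 484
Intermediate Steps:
(-19 + B)² = (-19 - 3)² = (-22)² = 484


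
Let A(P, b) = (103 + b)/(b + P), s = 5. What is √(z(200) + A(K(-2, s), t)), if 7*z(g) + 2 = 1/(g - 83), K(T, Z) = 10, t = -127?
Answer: I*√35/21 ≈ 0.28172*I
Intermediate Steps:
z(g) = -2/7 + 1/(7*(-83 + g)) (z(g) = -2/7 + 1/(7*(g - 83)) = -2/7 + 1/(7*(-83 + g)))
A(P, b) = (103 + b)/(P + b)
√(z(200) + A(K(-2, s), t)) = √((167 - 2*200)/(7*(-83 + 200)) + (103 - 127)/(10 - 127)) = √((⅐)*(167 - 400)/117 - 24/(-117)) = √((⅐)*(1/117)*(-233) - 1/117*(-24)) = √(-233/819 + 8/39) = √(-5/63) = I*√35/21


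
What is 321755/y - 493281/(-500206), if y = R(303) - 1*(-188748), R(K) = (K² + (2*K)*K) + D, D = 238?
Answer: 390029890583/232302169078 ≈ 1.6790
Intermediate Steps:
R(K) = 238 + 3*K² (R(K) = (K² + (2*K)*K) + 238 = (K² + 2*K²) + 238 = 3*K² + 238 = 238 + 3*K²)
y = 464413 (y = (238 + 3*303²) - 1*(-188748) = (238 + 3*91809) + 188748 = (238 + 275427) + 188748 = 275665 + 188748 = 464413)
321755/y - 493281/(-500206) = 321755/464413 - 493281/(-500206) = 321755*(1/464413) - 493281*(-1/500206) = 321755/464413 + 493281/500206 = 390029890583/232302169078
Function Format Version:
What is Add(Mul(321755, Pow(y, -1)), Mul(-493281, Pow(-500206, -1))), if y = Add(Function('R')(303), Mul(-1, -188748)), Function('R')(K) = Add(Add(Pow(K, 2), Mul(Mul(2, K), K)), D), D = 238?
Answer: Rational(390029890583, 232302169078) ≈ 1.6790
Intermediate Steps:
Function('R')(K) = Add(238, Mul(3, Pow(K, 2))) (Function('R')(K) = Add(Add(Pow(K, 2), Mul(Mul(2, K), K)), 238) = Add(Add(Pow(K, 2), Mul(2, Pow(K, 2))), 238) = Add(Mul(3, Pow(K, 2)), 238) = Add(238, Mul(3, Pow(K, 2))))
y = 464413 (y = Add(Add(238, Mul(3, Pow(303, 2))), Mul(-1, -188748)) = Add(Add(238, Mul(3, 91809)), 188748) = Add(Add(238, 275427), 188748) = Add(275665, 188748) = 464413)
Add(Mul(321755, Pow(y, -1)), Mul(-493281, Pow(-500206, -1))) = Add(Mul(321755, Pow(464413, -1)), Mul(-493281, Pow(-500206, -1))) = Add(Mul(321755, Rational(1, 464413)), Mul(-493281, Rational(-1, 500206))) = Add(Rational(321755, 464413), Rational(493281, 500206)) = Rational(390029890583, 232302169078)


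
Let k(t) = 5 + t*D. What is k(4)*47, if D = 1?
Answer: 423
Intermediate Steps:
k(t) = 5 + t (k(t) = 5 + t*1 = 5 + t)
k(4)*47 = (5 + 4)*47 = 9*47 = 423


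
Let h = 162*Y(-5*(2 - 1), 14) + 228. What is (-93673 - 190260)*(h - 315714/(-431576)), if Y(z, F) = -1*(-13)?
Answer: -143047446843717/215788 ≈ -6.6291e+8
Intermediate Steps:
Y(z, F) = 13
h = 2334 (h = 162*13 + 228 = 2106 + 228 = 2334)
(-93673 - 190260)*(h - 315714/(-431576)) = (-93673 - 190260)*(2334 - 315714/(-431576)) = -283933*(2334 - 315714*(-1/431576)) = -283933*(2334 + 157857/215788) = -283933*503807049/215788 = -143047446843717/215788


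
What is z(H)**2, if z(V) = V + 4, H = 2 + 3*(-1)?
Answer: 9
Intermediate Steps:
H = -1 (H = 2 - 3 = -1)
z(V) = 4 + V
z(H)**2 = (4 - 1)**2 = 3**2 = 9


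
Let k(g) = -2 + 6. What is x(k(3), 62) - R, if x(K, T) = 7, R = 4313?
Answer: -4306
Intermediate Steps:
k(g) = 4
x(k(3), 62) - R = 7 - 1*4313 = 7 - 4313 = -4306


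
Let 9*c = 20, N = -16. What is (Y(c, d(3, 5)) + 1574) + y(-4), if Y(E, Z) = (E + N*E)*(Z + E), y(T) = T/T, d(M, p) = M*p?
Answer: 27025/27 ≈ 1000.9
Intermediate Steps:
c = 20/9 (c = (⅑)*20 = 20/9 ≈ 2.2222)
y(T) = 1
Y(E, Z) = -15*E*(E + Z) (Y(E, Z) = (E - 16*E)*(Z + E) = (-15*E)*(E + Z) = -15*E*(E + Z))
(Y(c, d(3, 5)) + 1574) + y(-4) = (15*(20/9)*(-1*20/9 - 3*5) + 1574) + 1 = (15*(20/9)*(-20/9 - 1*15) + 1574) + 1 = (15*(20/9)*(-20/9 - 15) + 1574) + 1 = (15*(20/9)*(-155/9) + 1574) + 1 = (-15500/27 + 1574) + 1 = 26998/27 + 1 = 27025/27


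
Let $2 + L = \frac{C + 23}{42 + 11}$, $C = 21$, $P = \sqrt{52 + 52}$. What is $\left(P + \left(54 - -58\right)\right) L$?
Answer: $- \frac{6944}{53} - \frac{124 \sqrt{26}}{53} \approx -142.95$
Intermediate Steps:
$P = 2 \sqrt{26}$ ($P = \sqrt{104} = 2 \sqrt{26} \approx 10.198$)
$L = - \frac{62}{53}$ ($L = -2 + \frac{21 + 23}{42 + 11} = -2 + \frac{44}{53} = - \frac{62}{53} \approx -1.1698$)
$\left(P + \left(54 - -58\right)\right) L = \left(2 \sqrt{26} + \left(54 - -58\right)\right) \left(- \frac{62}{53}\right) = \left(2 \sqrt{26} + \left(54 + 58\right)\right) \left(- \frac{62}{53}\right) = \left(2 \sqrt{26} + 112\right) \left(- \frac{62}{53}\right) = \left(112 + 2 \sqrt{26}\right) \left(- \frac{62}{53}\right) = - \frac{6944}{53} - \frac{124 \sqrt{26}}{53}$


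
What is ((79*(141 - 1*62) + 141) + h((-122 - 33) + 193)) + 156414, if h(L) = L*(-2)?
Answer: 162720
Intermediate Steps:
h(L) = -2*L
((79*(141 - 1*62) + 141) + h((-122 - 33) + 193)) + 156414 = ((79*(141 - 1*62) + 141) - 2*((-122 - 33) + 193)) + 156414 = ((79*(141 - 62) + 141) - 2*(-155 + 193)) + 156414 = ((79*79 + 141) - 2*38) + 156414 = ((6241 + 141) - 76) + 156414 = (6382 - 76) + 156414 = 6306 + 156414 = 162720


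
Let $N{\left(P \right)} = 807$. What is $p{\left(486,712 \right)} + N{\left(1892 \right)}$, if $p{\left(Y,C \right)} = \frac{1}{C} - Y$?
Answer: $\frac{228553}{712} \approx 321.0$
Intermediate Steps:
$p{\left(486,712 \right)} + N{\left(1892 \right)} = \left(\frac{1}{712} - 486\right) + 807 = - \frac{346031}{712} + 807 = \frac{228553}{712}$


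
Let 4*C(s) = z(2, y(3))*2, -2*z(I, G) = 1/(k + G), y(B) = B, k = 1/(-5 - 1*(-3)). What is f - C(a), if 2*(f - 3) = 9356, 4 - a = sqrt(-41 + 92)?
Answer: 46811/10 ≈ 4681.1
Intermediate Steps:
k = -1/2 (k = 1/(-5 + 3) = 1/(-2) = -1/2 ≈ -0.50000)
z(I, G) = -1/(2*(-1/2 + G))
a = 4 - sqrt(51) (a = 4 - sqrt(-41 + 92) = 4 - sqrt(51) ≈ -3.1414)
f = 4681 (f = 3 + (1/2)*9356 = 3 + 4678 = 4681)
C(s) = -1/10 (C(s) = (-1/(-1 + 2*3)*2)/4 = (-1/(-1 + 6)*2)/4 = (-1/5*2)/4 = (1/4)*(-2/5) = -1/10)
f - C(a) = 4681 - 1*(-1/10) = 4681 + 1/10 = 46811/10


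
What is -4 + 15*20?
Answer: 296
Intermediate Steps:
-4 + 15*20 = -4 + 300 = 296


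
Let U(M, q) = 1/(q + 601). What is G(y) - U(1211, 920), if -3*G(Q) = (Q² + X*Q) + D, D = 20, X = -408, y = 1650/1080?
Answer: 131632823/657072 ≈ 200.33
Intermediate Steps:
y = 55/36 (y = 1650*(1/1080) = 55/36 ≈ 1.5278)
G(Q) = -20/3 + 136*Q - Q²/3 (G(Q) = -((Q² - 408*Q) + 20)/3 = -(20 + Q² - 408*Q)/3 = -20/3 + 136*Q - Q²/3)
U(M, q) = 1/(601 + q)
G(y) - U(1211, 920) = (-20/3 + 136*(55/36) - (55/36)²/3) - 1/(601 + 920) = (-20/3 + 1870/9 - ⅓*3025/1296) - 1/1521 = (-20/3 + 1870/9 - 3025/3888) - 1*1/1521 = 778895/3888 - 1/1521 = 131632823/657072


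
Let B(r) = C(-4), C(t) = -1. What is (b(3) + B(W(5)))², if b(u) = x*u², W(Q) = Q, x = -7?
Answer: 4096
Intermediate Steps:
b(u) = -7*u²
B(r) = -1
(b(3) + B(W(5)))² = (-7*3² - 1)² = (-7*9 - 1)² = (-63 - 1)² = (-64)² = 4096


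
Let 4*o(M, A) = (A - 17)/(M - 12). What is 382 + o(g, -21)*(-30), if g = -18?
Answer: 745/2 ≈ 372.50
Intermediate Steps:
o(M, A) = (-17 + A)/(4*(-12 + M)) (o(M, A) = ((A - 17)/(M - 12))/4 = ((-17 + A)/(-12 + M))/4 = (-17 + A)/(4*(-12 + M)))
382 + o(g, -21)*(-30) = 382 + ((-17 - 21)/(4*(-12 - 18)))*(-30) = 382 + ((¼)*(-38)/(-30))*(-30) = 382 + ((¼)*(-1/30)*(-38))*(-30) = 382 + (19/60)*(-30) = 382 - 19/2 = 745/2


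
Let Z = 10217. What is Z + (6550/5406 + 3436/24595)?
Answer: 679318907978/66480285 ≈ 10218.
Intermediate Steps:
Z + (6550/5406 + 3436/24595) = 10217 + (6550/5406 + 3436/24595) = 10217 + (6550*(1/5406) + 3436*(1/24595)) = 10217 + (3275/2703 + 3436/24595) = 10217 + 89836133/66480285 = 679318907978/66480285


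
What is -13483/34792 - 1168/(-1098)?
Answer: 12916361/19100808 ≈ 0.67622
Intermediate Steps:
-13483/34792 - 1168/(-1098) = -13483*1/34792 - 1168*(-1/1098) = -13483/34792 + 584/549 = 12916361/19100808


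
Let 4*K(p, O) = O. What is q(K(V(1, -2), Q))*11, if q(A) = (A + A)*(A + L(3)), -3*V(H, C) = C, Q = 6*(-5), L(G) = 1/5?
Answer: 2409/2 ≈ 1204.5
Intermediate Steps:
L(G) = ⅕
Q = -30
V(H, C) = -C/3
K(p, O) = O/4
q(A) = 2*A*(⅕ + A) (q(A) = (A + A)*(A + ⅕) = (2*A)*(⅕ + A) = 2*A*(⅕ + A))
q(K(V(1, -2), Q))*11 = (2*((¼)*(-30))*(1 + 5*((¼)*(-30)))/5)*11 = ((⅖)*(-15/2)*(1 + 5*(-15/2)))*11 = ((⅖)*(-15/2)*(1 - 75/2))*11 = ((⅖)*(-15/2)*(-73/2))*11 = (219/2)*11 = 2409/2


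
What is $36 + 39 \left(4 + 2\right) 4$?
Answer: $972$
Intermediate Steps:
$36 + 39 \left(4 + 2\right) 4 = 36 + 39 \cdot 6 \cdot 4 = 36 + 39 \cdot 24 = 36 + 936 = 972$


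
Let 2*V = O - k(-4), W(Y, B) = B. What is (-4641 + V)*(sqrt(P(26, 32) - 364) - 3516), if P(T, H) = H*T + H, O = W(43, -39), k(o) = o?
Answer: 16379286 - 46585*sqrt(5) ≈ 1.6275e+7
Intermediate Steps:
O = -39
P(T, H) = H + H*T
V = -35/2 (V = (-39 - 1*(-4))/2 = (-39 + 4)/2 = (1/2)*(-35) = -35/2 ≈ -17.500)
(-4641 + V)*(sqrt(P(26, 32) - 364) - 3516) = (-4641 - 35/2)*(sqrt(32*(1 + 26) - 364) - 3516) = -9317*(sqrt(32*27 - 364) - 3516)/2 = -9317*(sqrt(864 - 364) - 3516)/2 = -9317*(sqrt(500) - 3516)/2 = -9317*(10*sqrt(5) - 3516)/2 = -9317*(-3516 + 10*sqrt(5))/2 = 16379286 - 46585*sqrt(5)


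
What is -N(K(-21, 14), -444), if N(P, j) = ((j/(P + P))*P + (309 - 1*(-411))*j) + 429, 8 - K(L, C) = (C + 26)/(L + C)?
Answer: 319473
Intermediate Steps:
K(L, C) = 8 - (26 + C)/(C + L) (K(L, C) = 8 - (C + 26)/(L + C) = 8 - (26 + C)/(C + L))
N(P, j) = 429 + 1441*j/2 (N(P, j) = ((j/((2*P)))*P + (309 + 411)*j) + 429 = (((1/(2*P))*j)*P + 720*j) + 429 = ((j/(2*P))*P + 720*j) + 429 = (j/2 + 720*j) + 429 = 1441*j/2 + 429 = 429 + 1441*j/2)
-N(K(-21, 14), -444) = -(429 + (1441/2)*(-444)) = -(429 - 319902) = -1*(-319473) = 319473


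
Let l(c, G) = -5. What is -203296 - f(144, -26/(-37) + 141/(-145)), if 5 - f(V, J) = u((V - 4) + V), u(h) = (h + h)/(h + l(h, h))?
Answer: -56720411/279 ≈ -2.0330e+5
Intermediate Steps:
u(h) = 2*h/(-5 + h) (u(h) = (h + h)/(h - 5) = (2*h)/(-5 + h) = 2*h/(-5 + h))
f(V, J) = 5 - 2*(-4 + 2*V)/(-9 + 2*V) (f(V, J) = 5 - 2*((V - 4) + V)/(-5 + ((V - 4) + V)) = 5 - 2*((-4 + V) + V)/(-5 + ((-4 + V) + V)) = 5 - 2*(-4 + 2*V)/(-5 + (-4 + 2*V)) = 5 - 2*(-4 + 2*V)/(-9 + 2*V))
-203296 - f(144, -26/(-37) + 141/(-145)) = -203296 - (-37 + 6*144)/(-9 + 2*144) = -203296 - (-37 + 864)/(-9 + 288) = -203296 - 827/279 = -56720411/279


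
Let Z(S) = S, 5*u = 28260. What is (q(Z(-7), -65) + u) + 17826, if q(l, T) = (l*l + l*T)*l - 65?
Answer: 19885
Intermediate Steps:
u = 5652 (u = (1/5)*28260 = 5652)
q(l, T) = -65 + l*(l**2 + T*l) (q(l, T) = (l**2 + T*l)*l - 65 = l*(l**2 + T*l) - 65 = -65 + l*(l**2 + T*l))
(q(Z(-7), -65) + u) + 17826 = ((-65 + (-7)**3 - 65*(-7)**2) + 5652) + 17826 = ((-65 - 343 - 65*49) + 5652) + 17826 = ((-65 - 343 - 3185) + 5652) + 17826 = (-3593 + 5652) + 17826 = 2059 + 17826 = 19885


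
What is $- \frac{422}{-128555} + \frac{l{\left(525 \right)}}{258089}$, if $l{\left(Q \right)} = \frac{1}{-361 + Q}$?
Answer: $\frac{17861952067}{5441295548780} \approx 0.0032827$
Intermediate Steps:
$- \frac{422}{-128555} + \frac{l{\left(525 \right)}}{258089} = - \frac{422}{-128555} + \frac{1}{\left(-361 + 525\right) 258089} = \left(-422\right) \left(- \frac{1}{128555}\right) + \frac{1}{164} \cdot \frac{1}{258089} = \frac{422}{128555} + \frac{1}{164} \cdot \frac{1}{258089} = \frac{422}{128555} + \frac{1}{42326596} = \frac{17861952067}{5441295548780}$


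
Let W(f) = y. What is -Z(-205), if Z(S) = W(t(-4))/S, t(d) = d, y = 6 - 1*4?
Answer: 2/205 ≈ 0.0097561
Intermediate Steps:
y = 2 (y = 6 - 4 = 2)
W(f) = 2
Z(S) = 2/S
-Z(-205) = -2/(-205) = -2*(-1)/205 = -1*(-2/205) = 2/205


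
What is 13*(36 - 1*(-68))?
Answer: 1352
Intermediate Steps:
13*(36 - 1*(-68)) = 13*(36 + 68) = 13*104 = 1352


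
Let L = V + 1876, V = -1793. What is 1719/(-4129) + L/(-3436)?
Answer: -6249191/14187244 ≈ -0.44048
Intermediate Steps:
L = 83 (L = -1793 + 1876 = 83)
1719/(-4129) + L/(-3436) = 1719/(-4129) + 83/(-3436) = 1719*(-1/4129) + 83*(-1/3436) = -1719/4129 - 83/3436 = -6249191/14187244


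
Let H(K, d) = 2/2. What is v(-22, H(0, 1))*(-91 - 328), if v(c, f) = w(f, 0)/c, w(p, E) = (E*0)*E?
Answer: 0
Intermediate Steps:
H(K, d) = 1 (H(K, d) = 2*(½) = 1)
w(p, E) = 0 (w(p, E) = 0*E = 0)
v(c, f) = 0 (v(c, f) = 0/c = 0)
v(-22, H(0, 1))*(-91 - 328) = 0*(-91 - 328) = 0*(-419) = 0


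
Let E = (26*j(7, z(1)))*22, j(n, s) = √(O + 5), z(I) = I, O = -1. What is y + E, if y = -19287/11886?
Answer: 4526099/3962 ≈ 1142.4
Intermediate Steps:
j(n, s) = 2 (j(n, s) = √(-1 + 5) = √4 = 2)
y = -6429/3962 (y = -19287*1/11886 = -6429/3962 ≈ -1.6227)
E = 1144 (E = (26*2)*22 = 52*22 = 1144)
y + E = -6429/3962 + 1144 = 4526099/3962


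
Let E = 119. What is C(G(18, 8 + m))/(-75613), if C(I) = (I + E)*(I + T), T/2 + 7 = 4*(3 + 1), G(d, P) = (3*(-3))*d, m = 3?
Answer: -6192/75613 ≈ -0.081891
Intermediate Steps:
G(d, P) = -9*d
T = 18 (T = -14 + 2*(4*(3 + 1)) = -14 + 2*(4*4) = -14 + 2*16 = -14 + 32 = 18)
C(I) = (18 + I)*(119 + I) (C(I) = (I + 119)*(I + 18) = (119 + I)*(18 + I) = (18 + I)*(119 + I))
C(G(18, 8 + m))/(-75613) = (2142 + (-9*18)**2 + 137*(-9*18))/(-75613) = (2142 + (-162)**2 + 137*(-162))*(-1/75613) = (2142 + 26244 - 22194)*(-1/75613) = 6192*(-1/75613) = -6192/75613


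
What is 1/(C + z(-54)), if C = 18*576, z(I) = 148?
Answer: 1/10516 ≈ 9.5093e-5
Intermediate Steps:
C = 10368
1/(C + z(-54)) = 1/(10368 + 148) = 1/10516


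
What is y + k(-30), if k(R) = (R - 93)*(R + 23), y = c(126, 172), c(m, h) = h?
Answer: 1033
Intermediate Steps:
y = 172
k(R) = (-93 + R)*(23 + R)
y + k(-30) = 172 + (-2139 + (-30)**2 - 70*(-30)) = 172 + (-2139 + 900 + 2100) = 172 + 861 = 1033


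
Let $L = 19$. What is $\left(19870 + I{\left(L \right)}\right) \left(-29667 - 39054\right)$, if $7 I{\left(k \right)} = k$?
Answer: $- \frac{9559709589}{7} \approx -1.3657 \cdot 10^{9}$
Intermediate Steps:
$I{\left(k \right)} = \frac{k}{7}$
$\left(19870 + I{\left(L \right)}\right) \left(-29667 - 39054\right) = \left(19870 + \frac{1}{7} \cdot 19\right) \left(-29667 - 39054\right) = \left(19870 + \frac{19}{7}\right) \left(-68721\right) = \frac{139109}{7} \left(-68721\right) = - \frac{9559709589}{7}$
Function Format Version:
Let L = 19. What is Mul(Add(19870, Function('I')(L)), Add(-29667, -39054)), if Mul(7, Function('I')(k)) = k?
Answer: Rational(-9559709589, 7) ≈ -1.3657e+9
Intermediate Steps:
Function('I')(k) = Mul(Rational(1, 7), k)
Mul(Add(19870, Function('I')(L)), Add(-29667, -39054)) = Mul(Add(19870, Mul(Rational(1, 7), 19)), Add(-29667, -39054)) = Mul(Add(19870, Rational(19, 7)), -68721) = Mul(Rational(139109, 7), -68721) = Rational(-9559709589, 7)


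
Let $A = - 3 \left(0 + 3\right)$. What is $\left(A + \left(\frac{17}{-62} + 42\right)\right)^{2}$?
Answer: $\frac{4116841}{3844} \approx 1071.0$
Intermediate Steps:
$A = -9$ ($A = \left(-3\right) 3 = -9$)
$\left(A + \left(\frac{17}{-62} + 42\right)\right)^{2} = \left(-9 + \left(\frac{17}{-62} + 42\right)\right)^{2} = \left(-9 + \left(17 \left(- \frac{1}{62}\right) + 42\right)\right)^{2} = \left(-9 + \left(- \frac{17}{62} + 42\right)\right)^{2} = \left(-9 + \frac{2587}{62}\right)^{2} = \left(\frac{2029}{62}\right)^{2} = \frac{4116841}{3844}$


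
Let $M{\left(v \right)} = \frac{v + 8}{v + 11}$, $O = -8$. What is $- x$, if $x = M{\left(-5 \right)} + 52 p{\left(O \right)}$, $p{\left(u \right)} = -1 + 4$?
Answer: $- \frac{313}{2} \approx -156.5$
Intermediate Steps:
$p{\left(u \right)} = 3$
$M{\left(v \right)} = \frac{8 + v}{11 + v}$
$x = \frac{313}{2}$ ($x = \frac{8 - 5}{11 - 5} + 52 \cdot 3 = \frac{1}{6} \cdot 3 + 156 = \frac{1}{2} + 156 = \frac{313}{2} \approx 156.5$)
$- x = \left(-1\right) \frac{313}{2} = - \frac{313}{2}$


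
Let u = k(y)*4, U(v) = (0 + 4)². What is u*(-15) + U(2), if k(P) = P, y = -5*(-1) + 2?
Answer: -404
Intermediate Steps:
y = 7 (y = 5 + 2 = 7)
U(v) = 16 (U(v) = 4² = 16)
u = 28 (u = 7*4 = 28)
u*(-15) + U(2) = 28*(-15) + 16 = -420 + 16 = -404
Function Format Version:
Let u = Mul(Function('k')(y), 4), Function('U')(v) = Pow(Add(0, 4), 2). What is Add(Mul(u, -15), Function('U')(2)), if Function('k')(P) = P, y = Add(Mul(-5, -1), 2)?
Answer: -404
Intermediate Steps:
y = 7 (y = Add(5, 2) = 7)
Function('U')(v) = 16 (Function('U')(v) = Pow(4, 2) = 16)
u = 28 (u = Mul(7, 4) = 28)
Add(Mul(u, -15), Function('U')(2)) = Add(Mul(28, -15), 16) = Add(-420, 16) = -404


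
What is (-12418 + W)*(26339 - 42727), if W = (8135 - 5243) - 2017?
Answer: 189166684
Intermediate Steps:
W = 875 (W = 2892 - 2017 = 875)
(-12418 + W)*(26339 - 42727) = (-12418 + 875)*(26339 - 42727) = -11543*(-16388) = 189166684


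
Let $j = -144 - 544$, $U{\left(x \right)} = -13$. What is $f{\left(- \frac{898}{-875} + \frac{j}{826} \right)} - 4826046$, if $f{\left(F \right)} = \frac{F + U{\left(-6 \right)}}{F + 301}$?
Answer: $- \frac{10720100900295}{2221301} \approx -4.826 \cdot 10^{6}$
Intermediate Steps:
$j = -688$ ($j = -144 - 544 = -688$)
$f{\left(F \right)} = \frac{-13 + F}{301 + F}$ ($f{\left(F \right)} = \frac{F - 13}{F + 301} = \frac{-13 + F}{301 + F}$)
$f{\left(- \frac{898}{-875} + \frac{j}{826} \right)} - 4826046 = \frac{-13 - \left(- \frac{898}{875} + \frac{344}{413}\right)}{301 - \left(- \frac{898}{875} + \frac{344}{413}\right)} - 4826046 = \frac{-13 - - \frac{1426}{7375}}{301 - - \frac{1426}{7375}} - 4826046 = \frac{-13 + \left(\frac{898}{875} - \frac{344}{413}\right)}{301 + \left(\frac{898}{875} - \frac{344}{413}\right)} - 4826046 = \frac{-13 + \frac{1426}{7375}}{301 + \frac{1426}{7375}} - 4826046 = \frac{1}{\frac{2221301}{7375}} \left(- \frac{94449}{7375}\right) - 4826046 = \frac{7375}{2221301} \left(- \frac{94449}{7375}\right) - 4826046 = - \frac{94449}{2221301} - 4826046 = - \frac{10720100900295}{2221301}$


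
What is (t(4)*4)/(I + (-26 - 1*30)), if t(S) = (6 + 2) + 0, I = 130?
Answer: 16/37 ≈ 0.43243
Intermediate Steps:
t(S) = 8 (t(S) = 8 + 0 = 8)
(t(4)*4)/(I + (-26 - 1*30)) = (8*4)/(130 + (-26 - 1*30)) = 32/(130 + (-26 - 30)) = 32/(130 - 56) = 32/74 = (1/74)*32 = 16/37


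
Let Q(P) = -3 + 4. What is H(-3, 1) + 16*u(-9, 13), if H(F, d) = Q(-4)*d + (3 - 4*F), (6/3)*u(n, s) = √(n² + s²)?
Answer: 16 + 40*√10 ≈ 142.49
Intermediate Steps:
Q(P) = 1
u(n, s) = √(n² + s²)/2
H(F, d) = 3 + d - 4*F (H(F, d) = 1*d + (3 - 4*F) = d + (3 - 4*F) = 3 + d - 4*F)
H(-3, 1) + 16*u(-9, 13) = (3 + 1 - 4*(-3)) + 16*(√((-9)² + 13²)/2) = (3 + 1 + 12) + 16*(√(81 + 169)/2) = 16 + 16*(√250/2) = 16 + 16*((5*√10)/2) = 16 + 16*(5*√10/2) = 16 + 40*√10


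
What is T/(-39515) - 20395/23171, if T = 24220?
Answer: -39060287/26160059 ≈ -1.4931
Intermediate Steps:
T/(-39515) - 20395/23171 = 24220/(-39515) - 20395/23171 = 24220*(-1/39515) - 20395*1/23171 = -692/1129 - 20395/23171 = -39060287/26160059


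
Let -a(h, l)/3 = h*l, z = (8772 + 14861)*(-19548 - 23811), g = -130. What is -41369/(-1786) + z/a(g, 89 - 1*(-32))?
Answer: -152347316336/7023445 ≈ -21691.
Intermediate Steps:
z = -1024703247 (z = 23633*(-43359) = -1024703247)
a(h, l) = -3*h*l
-41369/(-1786) + z/a(g, 89 - 1*(-32)) = -41369/(-1786) - 1024703247*1/(390*(89 - 1*(-32))) = -41369*(-1/1786) - 1024703247*1/(390*(89 + 32)) = 41369/1786 - 1024703247/((-3*(-130)*121)) = 41369/1786 - 1024703247/47190 = 41369/1786 - 1024703247*1/47190 = 41369/1786 - 341567749/15730 = -152347316336/7023445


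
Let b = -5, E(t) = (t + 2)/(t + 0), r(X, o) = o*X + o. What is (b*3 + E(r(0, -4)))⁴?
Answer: 707281/16 ≈ 44205.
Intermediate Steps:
r(X, o) = o + X*o (r(X, o) = X*o + o = o + X*o)
E(t) = (2 + t)/t
(b*3 + E(r(0, -4)))⁴ = (-5*3 + (2 - 4*(1 + 0))/((-4*(1 + 0))))⁴ = (-15 + (2 - 4*1)/((-4*1)))⁴ = (-15 + (2 - 4)/(-4))⁴ = (-15 - ¼*(-2))⁴ = (-15 + ½)⁴ = (-29/2)⁴ = 707281/16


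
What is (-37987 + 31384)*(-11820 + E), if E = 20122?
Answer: -54818106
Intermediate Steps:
(-37987 + 31384)*(-11820 + E) = (-37987 + 31384)*(-11820 + 20122) = -6603*8302 = -54818106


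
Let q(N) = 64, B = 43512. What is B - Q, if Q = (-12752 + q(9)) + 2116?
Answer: 54084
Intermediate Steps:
Q = -10572 (Q = (-12752 + 64) + 2116 = -12688 + 2116 = -10572)
B - Q = 43512 - 1*(-10572) = 43512 + 10572 = 54084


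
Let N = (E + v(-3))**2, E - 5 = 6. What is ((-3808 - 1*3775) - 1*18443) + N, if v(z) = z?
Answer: -25962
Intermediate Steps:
E = 11 (E = 5 + 6 = 11)
N = 64 (N = (11 - 3)**2 = 8**2 = 64)
((-3808 - 1*3775) - 1*18443) + N = ((-3808 - 1*3775) - 1*18443) + 64 = ((-3808 - 3775) - 18443) + 64 = (-7583 - 18443) + 64 = -26026 + 64 = -25962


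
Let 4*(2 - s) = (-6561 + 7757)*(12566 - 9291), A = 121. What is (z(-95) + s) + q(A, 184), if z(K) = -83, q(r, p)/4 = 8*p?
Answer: -973418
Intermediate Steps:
q(r, p) = 32*p (q(r, p) = 4*(8*p) = 32*p)
s = -979223 (s = 2 - (-6561 + 7757)*(12566 - 9291)/4 = 2 - 299*3275 = 2 - ¼*3916900 = 2 - 979225 = -979223)
(z(-95) + s) + q(A, 184) = (-83 - 979223) + 32*184 = -979306 + 5888 = -973418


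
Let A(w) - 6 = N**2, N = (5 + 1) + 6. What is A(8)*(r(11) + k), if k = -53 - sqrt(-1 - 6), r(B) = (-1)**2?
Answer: -7800 - 150*I*sqrt(7) ≈ -7800.0 - 396.86*I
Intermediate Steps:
r(B) = 1
N = 12 (N = 6 + 6 = 12)
A(w) = 150 (A(w) = 6 + 12**2 = 6 + 144 = 150)
k = -53 - I*sqrt(7) (k = -53 - sqrt(-7) = -53 - I*sqrt(7) ≈ -53.0 - 2.6458*I)
A(8)*(r(11) + k) = 150*(1 + (-53 - I*sqrt(7))) = 150*(-52 - I*sqrt(7)) = -7800 - 150*I*sqrt(7)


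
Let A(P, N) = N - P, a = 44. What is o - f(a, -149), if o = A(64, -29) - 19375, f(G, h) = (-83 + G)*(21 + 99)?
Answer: -14788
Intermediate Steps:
f(G, h) = -9960 + 120*G (f(G, h) = (-83 + G)*120 = -9960 + 120*G)
o = -19468 (o = (-29 - 1*64) - 19375 = (-29 - 64) - 19375 = -93 - 19375 = -19468)
o - f(a, -149) = -19468 - (-9960 + 120*44) = -19468 - (-9960 + 5280) = -19468 - 1*(-4680) = -19468 + 4680 = -14788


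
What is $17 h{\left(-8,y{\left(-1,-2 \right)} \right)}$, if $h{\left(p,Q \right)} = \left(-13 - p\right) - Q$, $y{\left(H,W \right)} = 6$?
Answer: $-187$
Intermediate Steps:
$h{\left(p,Q \right)} = -13 - Q - p$
$17 h{\left(-8,y{\left(-1,-2 \right)} \right)} = 17 \left(-13 - 6 - -8\right) = 17 \left(-13 - 6 + 8\right) = 17 \left(-11\right) = -187$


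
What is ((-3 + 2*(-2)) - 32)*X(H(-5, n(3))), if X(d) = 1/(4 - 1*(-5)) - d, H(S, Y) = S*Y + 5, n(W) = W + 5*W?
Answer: -9958/3 ≈ -3319.3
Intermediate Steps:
n(W) = 6*W
H(S, Y) = 5 + S*Y
X(d) = ⅑ - d (X(d) = 1/(4 + 5) - d = 1/9 - d = ⅑ - d)
((-3 + 2*(-2)) - 32)*X(H(-5, n(3))) = ((-3 + 2*(-2)) - 32)*(⅑ - (5 - 30*3)) = ((-3 - 4) - 32)*(⅑ - (5 - 5*18)) = (-7 - 32)*(⅑ - (5 - 90)) = -39*(⅑ - 1*(-85)) = -39*(⅑ + 85) = -39*766/9 = -9958/3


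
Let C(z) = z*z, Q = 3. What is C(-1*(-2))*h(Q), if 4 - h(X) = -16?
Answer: 80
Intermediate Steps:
h(X) = 20 (h(X) = 4 - 1*(-16) = 4 + 16 = 20)
C(z) = z²
C(-1*(-2))*h(Q) = (-1*(-2))²*20 = 2²*20 = 4*20 = 80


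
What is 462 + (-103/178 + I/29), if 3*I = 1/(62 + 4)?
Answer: 117901966/255519 ≈ 461.42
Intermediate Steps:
I = 1/198 (I = 1/(3*(62 + 4)) = (⅓)/66 = (⅓)*(1/66) = 1/198 ≈ 0.0050505)
462 + (-103/178 + I/29) = 462 + (-103/178 + (1/198)/29) = 462 + (-103*1/178 + (1/198)*(1/29)) = 462 + (-103/178 + 1/5742) = 462 - 147812/255519 = 117901966/255519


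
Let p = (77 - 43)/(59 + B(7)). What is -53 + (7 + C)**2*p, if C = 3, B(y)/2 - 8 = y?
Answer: -1317/89 ≈ -14.798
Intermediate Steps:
B(y) = 16 + 2*y
p = 34/89 (p = (77 - 43)/(59 + (16 + 2*7)) = 34/(59 + (16 + 14)) = 34/(59 + 30) = 34/89 ≈ 0.38202)
-53 + (7 + C)**2*p = -53 + (7 + 3)**2*(34/89) = -53 + 10**2*(34/89) = -53 + 100*(34/89) = -53 + 3400/89 = -1317/89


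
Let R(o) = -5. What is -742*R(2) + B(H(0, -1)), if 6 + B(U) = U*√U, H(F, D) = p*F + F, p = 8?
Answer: 3704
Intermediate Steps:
H(F, D) = 9*F (H(F, D) = 8*F + F = 9*F)
B(U) = -6 + U^(3/2) (B(U) = -6 + U*√U = -6 + U^(3/2))
-742*R(2) + B(H(0, -1)) = -742*(-5) + (-6 + (9*0)^(3/2)) = 3710 + (-6 + 0^(3/2)) = 3710 + (-6 + 0) = 3710 - 6 = 3704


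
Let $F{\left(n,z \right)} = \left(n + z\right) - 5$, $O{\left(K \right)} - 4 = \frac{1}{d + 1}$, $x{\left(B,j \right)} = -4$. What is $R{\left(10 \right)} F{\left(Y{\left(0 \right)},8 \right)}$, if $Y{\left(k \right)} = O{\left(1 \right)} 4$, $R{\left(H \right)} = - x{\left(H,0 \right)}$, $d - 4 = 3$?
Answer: $78$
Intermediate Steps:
$d = 7$ ($d = 4 + 3 = 7$)
$R{\left(H \right)} = 4$ ($R{\left(H \right)} = \left(-1\right) \left(-4\right) = 4$)
$O{\left(K \right)} = \frac{33}{8}$ ($O{\left(K \right)} = 4 + \frac{1}{7 + 1} = 4 + \frac{1}{8} = \frac{33}{8}$)
$Y{\left(k \right)} = \frac{33}{2}$ ($Y{\left(k \right)} = \frac{33}{8} \cdot 4 = \frac{33}{2}$)
$F{\left(n,z \right)} = -5 + n + z$
$R{\left(10 \right)} F{\left(Y{\left(0 \right)},8 \right)} = 4 \left(-5 + \frac{33}{2} + 8\right) = 4 \cdot \frac{39}{2} = 78$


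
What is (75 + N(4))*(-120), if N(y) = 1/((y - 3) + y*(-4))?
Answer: -8992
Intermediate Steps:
N(y) = 1/(-3 - 3*y) (N(y) = 1/((-3 + y) - 4*y) = 1/(-3 - 3*y))
(75 + N(4))*(-120) = (75 - 1/(3 + 3*4))*(-120) = (75 - 1/(3 + 12))*(-120) = (75 - 1/15)*(-120) = (1124/15)*(-120) = -8992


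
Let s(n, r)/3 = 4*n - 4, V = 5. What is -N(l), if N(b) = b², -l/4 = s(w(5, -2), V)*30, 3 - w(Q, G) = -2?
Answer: -33177600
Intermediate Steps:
w(Q, G) = 5 (w(Q, G) = 3 - 1*(-2) = 3 + 2 = 5)
s(n, r) = -12 + 12*n (s(n, r) = 3*(4*n - 4) = 3*(-4 + 4*n) = -12 + 12*n)
l = -5760 (l = -4*(-12 + 12*5)*30 = -4*(-12 + 60)*30 = -192*30 = -4*1440 = -5760)
-N(l) = -1*(-5760)² = -1*33177600 = -33177600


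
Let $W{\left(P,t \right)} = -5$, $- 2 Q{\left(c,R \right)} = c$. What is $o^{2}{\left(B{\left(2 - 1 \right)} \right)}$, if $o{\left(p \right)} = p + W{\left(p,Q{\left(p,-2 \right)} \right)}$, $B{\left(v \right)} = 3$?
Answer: $4$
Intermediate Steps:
$Q{\left(c,R \right)} = - \frac{c}{2}$
$o{\left(p \right)} = -5 + p$ ($o{\left(p \right)} = p - 5 = -5 + p$)
$o^{2}{\left(B{\left(2 - 1 \right)} \right)} = \left(-5 + 3\right)^{2} = \left(-2\right)^{2} = 4$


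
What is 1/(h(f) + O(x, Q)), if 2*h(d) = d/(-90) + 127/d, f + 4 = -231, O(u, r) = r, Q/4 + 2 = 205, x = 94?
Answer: 8460/6878279 ≈ 0.0012300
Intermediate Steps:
Q = 812 (Q = -8 + 4*205 = -8 + 820 = 812)
f = -235 (f = -4 - 231 = -235)
h(d) = -d/180 + 127/(2*d) (h(d) = (d/(-90) + 127/d)/2 = (d*(-1/90) + 127/d)/2 = (-d/90 + 127/d)/2 = (127/d - d/90)/2 = -d/180 + 127/(2*d))
1/(h(f) + O(x, Q)) = 1/((1/180)*(11430 - 1*(-235)**2)/(-235) + 812) = 1/((1/180)*(-1/235)*(11430 - 1*55225) + 812) = 1/((1/180)*(-1/235)*(11430 - 55225) + 812) = 1/((1/180)*(-1/235)*(-43795) + 812) = 1/(8759/8460 + 812) = 1/(6878279/8460) = 8460/6878279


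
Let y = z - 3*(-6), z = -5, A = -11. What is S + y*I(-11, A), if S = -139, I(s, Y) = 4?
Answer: -87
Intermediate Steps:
y = 13 (y = -5 - 3*(-6) = -5 + 18 = 13)
S + y*I(-11, A) = -139 + 13*4 = -139 + 52 = -87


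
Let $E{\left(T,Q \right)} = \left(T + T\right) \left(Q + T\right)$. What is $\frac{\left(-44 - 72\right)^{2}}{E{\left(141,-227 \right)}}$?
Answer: $- \frac{3364}{6063} \approx -0.55484$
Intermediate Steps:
$E{\left(T,Q \right)} = 2 T \left(Q + T\right)$
$\frac{\left(-44 - 72\right)^{2}}{E{\left(141,-227 \right)}} = \frac{\left(-44 - 72\right)^{2}}{2 \cdot 141 \left(-227 + 141\right)} = \frac{\left(-116\right)^{2}}{2 \cdot 141 \left(-86\right)} = \frac{13456}{-24252} = 13456 \left(- \frac{1}{24252}\right) = - \frac{3364}{6063}$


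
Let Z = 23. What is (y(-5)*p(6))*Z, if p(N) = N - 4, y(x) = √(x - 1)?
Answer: 46*I*√6 ≈ 112.68*I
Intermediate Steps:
y(x) = √(-1 + x)
p(N) = -4 + N
(y(-5)*p(6))*Z = (√(-1 - 5)*(-4 + 6))*23 = (√(-6)*2)*23 = ((I*√6)*2)*23 = (2*I*√6)*23 = 46*I*√6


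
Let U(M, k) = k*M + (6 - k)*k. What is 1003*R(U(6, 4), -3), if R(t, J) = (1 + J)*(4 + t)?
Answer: -72216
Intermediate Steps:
U(M, k) = M*k + k*(6 - k)
1003*R(U(6, 4), -3) = 1003*(4 + 4*(6 + 6 - 1*4) + 4*(-3) - 12*(6 + 6 - 1*4)) = 1003*(4 + 4*(6 + 6 - 4) - 12 - 12*(6 + 6 - 4)) = 1003*(4 + 4*8 - 12 - 12*8) = 1003*(4 + 32 - 12 - 3*32) = 1003*(4 + 32 - 12 - 96) = 1003*(-72) = -72216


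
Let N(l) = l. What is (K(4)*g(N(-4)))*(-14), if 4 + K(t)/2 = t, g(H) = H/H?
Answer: 0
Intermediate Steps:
g(H) = 1
K(t) = -8 + 2*t
(K(4)*g(N(-4)))*(-14) = ((-8 + 2*4)*1)*(-14) = ((-8 + 8)*1)*(-14) = (0*1)*(-14) = 0*(-14) = 0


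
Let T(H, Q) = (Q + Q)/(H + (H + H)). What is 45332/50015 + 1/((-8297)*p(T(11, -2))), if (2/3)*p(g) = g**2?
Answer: 427257341/474256520 ≈ 0.90090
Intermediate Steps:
T(H, Q) = 2*Q/(3*H) (T(H, Q) = (2*Q)/(H + 2*H) = (2*Q)/((3*H)) = (2*Q)*(1/(3*H)) = 2*Q/(3*H))
p(g) = 3*g**2/2
45332/50015 + 1/((-8297)*p(T(11, -2))) = 45332/50015 + 1/((-8297)*((3*((2/3)*(-2)/11)**2/2))) = 45332*(1/50015) - 1/(8297*(3*((2/3)*(-2)*(1/11))**2/2)) = 6476/7145 - 1/(8297*(3*(-4/33)**2/2)) = 6476/7145 - 1/(8297*((3/2)*(16/1089))) = 6476/7145 - 1/(8297*8/363) = 6476/7145 - 1/8297*363/8 = 6476/7145 - 363/66376 = 427257341/474256520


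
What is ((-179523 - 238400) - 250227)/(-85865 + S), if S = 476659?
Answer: -334075/195397 ≈ -1.7097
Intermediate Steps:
((-179523 - 238400) - 250227)/(-85865 + S) = ((-179523 - 238400) - 250227)/(-85865 + 476659) = (-417923 - 250227)/390794 = -668150*1/390794 = -334075/195397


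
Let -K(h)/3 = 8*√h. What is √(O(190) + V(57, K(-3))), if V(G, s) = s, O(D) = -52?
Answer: 2*√(-13 - 6*I*√3) ≈ 2.6994 - 7.6998*I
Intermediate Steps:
K(h) = -24*√h
√(O(190) + V(57, K(-3))) = √(-52 - 24*I*√3)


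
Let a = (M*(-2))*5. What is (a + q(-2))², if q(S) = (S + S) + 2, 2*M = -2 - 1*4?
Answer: 784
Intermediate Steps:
M = -3 (M = (-2 - 1*4)/2 = (-2 - 4)/2 = (½)*(-6) = -3)
q(S) = 2 + 2*S (q(S) = 2*S + 2 = 2 + 2*S)
a = 30 (a = -3*(-2)*5 = 6*5 = 30)
(a + q(-2))² = (30 + (2 + 2*(-2)))² = (30 + (2 - 4))² = (30 - 2)² = 28² = 784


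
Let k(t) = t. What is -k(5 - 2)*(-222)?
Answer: 666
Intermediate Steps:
-k(5 - 2)*(-222) = -(5 - 2)*(-222) = -3*(-222) = -1*(-666) = 666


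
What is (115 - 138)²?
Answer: 529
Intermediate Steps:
(115 - 138)² = (-23)² = 529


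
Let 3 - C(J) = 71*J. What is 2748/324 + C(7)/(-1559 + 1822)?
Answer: 46889/7101 ≈ 6.6032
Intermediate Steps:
C(J) = 3 - 71*J
2748/324 + C(7)/(-1559 + 1822) = 2748/324 + (3 - 71*7)/(-1559 + 1822) = 2748*(1/324) + (3 - 497)/263 = 229/27 - 494*1/263 = 229/27 - 494/263 = 46889/7101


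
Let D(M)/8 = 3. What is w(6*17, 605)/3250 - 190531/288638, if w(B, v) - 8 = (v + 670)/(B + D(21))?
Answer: -1841987713/2814220500 ≈ -0.65453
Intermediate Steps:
D(M) = 24 (D(M) = 8*3 = 24)
w(B, v) = 8 + (670 + v)/(24 + B) (w(B, v) = 8 + (v + 670)/(B + 24) = 8 + (670 + v)/(24 + B))
w(6*17, 605)/3250 - 190531/288638 = ((862 + 605 + 8*(6*17))/(24 + 6*17))/3250 - 190531/288638 = ((862 + 605 + 8*102)/(24 + 102))*(1/3250) - 190531*1/288638 = ((862 + 605 + 816)/126)*(1/3250) - 190531/288638 = ((1/126)*2283)*(1/3250) - 190531/288638 = (761/42)*(1/3250) - 190531/288638 = 761/136500 - 190531/288638 = -1841987713/2814220500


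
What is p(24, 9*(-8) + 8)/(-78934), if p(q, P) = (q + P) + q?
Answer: 8/39467 ≈ 0.00020270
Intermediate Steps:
p(q, P) = P + 2*q (p(q, P) = (P + q) + q = P + 2*q)
p(24, 9*(-8) + 8)/(-78934) = ((9*(-8) + 8) + 2*24)/(-78934) = ((-72 + 8) + 48)*(-1/78934) = (-64 + 48)*(-1/78934) = -16*(-1/78934) = 8/39467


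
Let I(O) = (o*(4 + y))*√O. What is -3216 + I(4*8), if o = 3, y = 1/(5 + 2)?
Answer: -3216 + 348*√2/7 ≈ -3145.7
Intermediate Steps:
y = ⅐ (y = 1/7 = ⅐ ≈ 0.14286)
I(O) = 87*√O/7 (I(O) = (3*(4 + ⅐))*√O = (3*(29/7))*√O = 87*√O/7)
-3216 + I(4*8) = -3216 + 87*√(4*8)/7 = -3216 + 87*√32/7 = -3216 + 87*(4*√2)/7 = -3216 + 348*√2/7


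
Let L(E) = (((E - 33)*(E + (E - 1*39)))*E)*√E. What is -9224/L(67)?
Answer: -4612*√67/7249735 ≈ -0.0052072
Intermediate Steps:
L(E) = E^(3/2)*(-39 + 2*E)*(-33 + E) (L(E) = (((-33 + E)*(E + (E - 39)))*E)*√E = (((-33 + E)*(E + (-39 + E)))*E)*√E = (((-33 + E)*(-39 + 2*E))*E)*√E = (((-39 + 2*E)*(-33 + E))*E)*√E = (E*(-39 + 2*E)*(-33 + E))*√E = E^(3/2)*(-39 + 2*E)*(-33 + E))
-9224/L(67) = -9224*√67/(4489*(1287 - 105*67 + 2*67²)) = -9224*√67/(4489*(1287 - 7035 + 2*4489)) = -9224*√67/(4489*(1287 - 7035 + 8978)) = -9224*√67/14499470 = -4612*√67/7249735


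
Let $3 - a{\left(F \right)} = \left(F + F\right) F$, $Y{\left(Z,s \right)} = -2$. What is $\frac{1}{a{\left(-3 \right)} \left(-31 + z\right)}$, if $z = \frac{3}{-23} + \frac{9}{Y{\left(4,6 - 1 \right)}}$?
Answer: $\frac{46}{24585} \approx 0.0018711$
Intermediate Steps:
$a{\left(F \right)} = 3 - 2 F^{2}$ ($a{\left(F \right)} = 3 - \left(F + F\right) F = 3 - 2 F F = 3 - 2 F^{2}$)
$z = - \frac{213}{46}$ ($z = \frac{3}{-23} + \frac{9}{-2} = 3 \left(- \frac{1}{23}\right) + 9 \left(- \frac{1}{2}\right) = - \frac{3}{23} - \frac{9}{2} = - \frac{213}{46} \approx -4.6304$)
$\frac{1}{a{\left(-3 \right)} \left(-31 + z\right)} = \frac{1}{\left(3 - 2 \left(-3\right)^{2}\right) \left(-31 - \frac{213}{46}\right)} = \frac{1}{\left(3 - 18\right) \left(- \frac{1639}{46}\right)} = \frac{1}{\left(-15\right) \left(- \frac{1639}{46}\right)} = \frac{1}{\frac{24585}{46}} = \frac{46}{24585}$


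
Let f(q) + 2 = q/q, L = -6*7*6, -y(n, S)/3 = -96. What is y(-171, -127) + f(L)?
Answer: 287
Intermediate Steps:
y(n, S) = 288 (y(n, S) = -3*(-96) = 288)
L = -252 (L = -42*6 = -252)
f(q) = -1 (f(q) = -2 + q/q = -2 + 1 = -1)
y(-171, -127) + f(L) = 288 - 1 = 287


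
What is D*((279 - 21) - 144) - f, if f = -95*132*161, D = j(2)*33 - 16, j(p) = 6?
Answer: 2039688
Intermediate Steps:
D = 182 (D = 6*33 - 16 = 198 - 16 = 182)
f = -2018940 (f = -12540*161 = -2018940)
D*((279 - 21) - 144) - f = 182*((279 - 21) - 144) - 1*(-2018940) = 182*(258 - 144) + 2018940 = 182*114 + 2018940 = 20748 + 2018940 = 2039688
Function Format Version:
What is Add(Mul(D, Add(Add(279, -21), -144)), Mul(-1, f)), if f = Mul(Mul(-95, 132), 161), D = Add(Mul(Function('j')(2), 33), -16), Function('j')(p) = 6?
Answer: 2039688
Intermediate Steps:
D = 182 (D = Add(Mul(6, 33), -16) = Add(198, -16) = 182)
f = -2018940 (f = Mul(-12540, 161) = -2018940)
Add(Mul(D, Add(Add(279, -21), -144)), Mul(-1, f)) = Add(Mul(182, Add(Add(279, -21), -144)), Mul(-1, -2018940)) = Add(Mul(182, Add(258, -144)), 2018940) = Add(Mul(182, 114), 2018940) = Add(20748, 2018940) = 2039688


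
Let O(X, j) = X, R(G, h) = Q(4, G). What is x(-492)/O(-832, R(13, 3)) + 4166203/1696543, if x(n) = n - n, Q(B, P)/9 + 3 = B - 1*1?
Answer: 4166203/1696543 ≈ 2.4557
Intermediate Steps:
Q(B, P) = -36 + 9*B (Q(B, P) = -27 + 9*(B - 1*1) = -27 + 9*(B - 1) = -27 + 9*(-1 + B) = -27 + (-9 + 9*B) = -36 + 9*B)
R(G, h) = 0 (R(G, h) = -36 + 9*4 = -36 + 36 = 0)
x(n) = 0
x(-492)/O(-832, R(13, 3)) + 4166203/1696543 = 0/(-832) + 4166203/1696543 = 0*(-1/832) + 4166203*(1/1696543) = 0 + 4166203/1696543 = 4166203/1696543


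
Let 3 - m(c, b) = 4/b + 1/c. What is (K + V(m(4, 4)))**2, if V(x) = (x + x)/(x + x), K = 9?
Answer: 100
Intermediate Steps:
m(c, b) = 3 - 1/c - 4/b (m(c, b) = 3 - (4/b + 1/c) = 3 - (1/c + 4/b) = 3 + (-1/c - 4/b) = 3 - 1/c - 4/b)
V(x) = 1 (V(x) = (2*x)/((2*x)) = (2*x)*(1/(2*x)) = 1)
(K + V(m(4, 4)))**2 = (9 + 1)**2 = 10**2 = 100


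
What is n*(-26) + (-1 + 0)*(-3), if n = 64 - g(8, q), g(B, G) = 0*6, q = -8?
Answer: -1661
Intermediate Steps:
g(B, G) = 0
n = 64 (n = 64 - 1*0 = 64 + 0 = 64)
n*(-26) + (-1 + 0)*(-3) = 64*(-26) + (-1 + 0)*(-3) = -1664 - 1*(-3) = -1664 + 3 = -1661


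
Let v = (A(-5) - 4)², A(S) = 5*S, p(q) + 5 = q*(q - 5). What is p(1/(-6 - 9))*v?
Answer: -882209/225 ≈ -3920.9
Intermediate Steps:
p(q) = -5 + q*(-5 + q) (p(q) = -5 + q*(q - 5) = -5 + q*(-5 + q))
v = 841 (v = (5*(-5) - 4)² = (-25 - 4)² = (-29)² = 841)
p(1/(-6 - 9))*v = (-5 + (1/(-6 - 9))² - 5/(-6 - 9))*841 = (-5 + (1/(-15))² - 5/(-15))*841 = (-5 + (-1/15)² - 5*(-1/15))*841 = (-5 + 1/225 + ⅓)*841 = -1049/225*841 = -882209/225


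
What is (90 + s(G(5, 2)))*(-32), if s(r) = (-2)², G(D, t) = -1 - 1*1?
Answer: -3008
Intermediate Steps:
G(D, t) = -2 (G(D, t) = -1 - 1 = -2)
s(r) = 4
(90 + s(G(5, 2)))*(-32) = (90 + 4)*(-32) = 94*(-32) = -3008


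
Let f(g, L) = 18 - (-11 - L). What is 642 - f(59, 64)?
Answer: 549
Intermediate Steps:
f(g, L) = 29 + L (f(g, L) = 18 + (11 + L) = 29 + L)
642 - f(59, 64) = 642 - (29 + 64) = 642 - 1*93 = 642 - 93 = 549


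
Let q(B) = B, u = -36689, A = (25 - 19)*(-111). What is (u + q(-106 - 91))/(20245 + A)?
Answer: -36886/19579 ≈ -1.8840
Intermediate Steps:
A = -666 (A = 6*(-111) = -666)
(u + q(-106 - 91))/(20245 + A) = (-36689 + (-106 - 91))/(20245 - 666) = (-36689 - 197)/19579 = -36886*1/19579 = -36886/19579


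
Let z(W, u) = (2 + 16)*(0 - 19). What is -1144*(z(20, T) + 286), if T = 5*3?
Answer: 64064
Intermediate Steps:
T = 15
z(W, u) = -342 (z(W, u) = 18*(-19) = -342)
-1144*(z(20, T) + 286) = -1144*(-342 + 286) = -1144*(-56) = 64064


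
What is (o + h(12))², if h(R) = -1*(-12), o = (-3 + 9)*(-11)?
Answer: 2916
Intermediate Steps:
o = -66 (o = 6*(-11) = -66)
h(R) = 12
(o + h(12))² = (-66 + 12)² = (-54)² = 2916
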